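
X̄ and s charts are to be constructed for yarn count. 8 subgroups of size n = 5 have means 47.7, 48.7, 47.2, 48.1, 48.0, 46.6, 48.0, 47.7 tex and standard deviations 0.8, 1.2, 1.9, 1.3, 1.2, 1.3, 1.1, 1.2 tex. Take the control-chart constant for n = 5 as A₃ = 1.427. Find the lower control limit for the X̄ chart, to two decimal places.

X̄̄ = (47.7 + 48.7 + 47.2 + 48.1 + 48.0 + 46.6 + 48.0 + 47.7) / 8 = 47.7500
s̄ = (0.8 + 1.2 + 1.9 + 1.3 + 1.2 + 1.3 + 1.1 + 1.2) / 8 = 1.2500
LCL = X̄̄ − A₃·s̄ = 47.7500 − 1.427 × 1.2500 = 45.9663

45.97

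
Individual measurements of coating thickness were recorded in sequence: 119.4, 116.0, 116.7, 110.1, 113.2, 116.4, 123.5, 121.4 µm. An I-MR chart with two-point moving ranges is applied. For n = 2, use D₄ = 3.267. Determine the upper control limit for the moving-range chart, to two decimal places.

12.23

Moving ranges: 3.4, 0.7, 6.6, 3.1, 3.2, 7.1, 2.1; M̄R̄ = 26.2000 / 7 = 3.7429
UCL_MR = D₄·M̄R̄ = 3.267 × 3.7429 = 12.2279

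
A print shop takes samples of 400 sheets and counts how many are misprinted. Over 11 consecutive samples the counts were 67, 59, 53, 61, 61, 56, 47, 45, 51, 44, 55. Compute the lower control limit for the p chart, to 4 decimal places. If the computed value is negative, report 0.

p̄ = Σdᵢ / (k·n) = 599 / (11 × 400) = 0.13614
LCL = p̄ − 3·√(p̄(1−p̄)/n) = 0.13614 − 3 × 0.01715 = 0.08470

0.0847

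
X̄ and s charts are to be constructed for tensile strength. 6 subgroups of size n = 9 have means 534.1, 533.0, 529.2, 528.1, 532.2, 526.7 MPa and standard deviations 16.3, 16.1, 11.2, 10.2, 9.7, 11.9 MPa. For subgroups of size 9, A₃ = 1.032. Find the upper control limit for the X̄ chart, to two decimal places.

X̄̄ = (534.1 + 533.0 + 529.2 + 528.1 + 532.2 + 526.7) / 6 = 530.5500
s̄ = (16.3 + 16.1 + 11.2 + 10.2 + 9.7 + 11.9) / 6 = 12.5667
UCL = X̄̄ + A₃·s̄ = 530.5500 + 1.032 × 12.5667 = 543.5188

543.52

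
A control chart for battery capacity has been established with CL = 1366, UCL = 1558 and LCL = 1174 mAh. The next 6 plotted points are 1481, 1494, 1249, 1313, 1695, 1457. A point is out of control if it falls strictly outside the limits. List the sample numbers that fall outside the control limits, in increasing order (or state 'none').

Compare each point to [1174, 1558]: sample 5 = 1695 > UCL.

5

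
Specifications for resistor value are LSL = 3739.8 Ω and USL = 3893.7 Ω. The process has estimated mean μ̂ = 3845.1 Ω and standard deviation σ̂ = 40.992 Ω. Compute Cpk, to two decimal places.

Cpu = (USL − μ̂) / (3σ̂) = (3893.7 − 3845.1) / (3 × 40.992) = 0.3952; Cpl = (μ̂ − LSL) / (3σ̂) = (3845.1 − 3739.8) / (3 × 40.992) = 0.8563; Cpk = min(Cpu, Cpl) = 0.3952

0.40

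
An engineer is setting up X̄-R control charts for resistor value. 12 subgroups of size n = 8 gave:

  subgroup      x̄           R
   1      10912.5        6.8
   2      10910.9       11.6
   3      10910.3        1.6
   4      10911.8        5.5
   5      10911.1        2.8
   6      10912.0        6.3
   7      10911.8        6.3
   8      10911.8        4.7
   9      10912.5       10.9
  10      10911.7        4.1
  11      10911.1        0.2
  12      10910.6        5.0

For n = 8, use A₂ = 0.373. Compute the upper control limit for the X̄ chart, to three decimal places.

10913.554

X̄̄ = (10912.5 + 10910.9 + 10910.3 + 10911.8 + 10911.1 + 10912.0 + 10911.8 + 10911.8 + 10912.5 + 10911.7 + 10911.1 + 10910.6) / 12 = 130938.1000 / 12 = 10911.5083
R̄ = (6.8 + 11.6 + 1.6 + 5.5 + 2.8 + 6.3 + 6.3 + 4.7 + 10.9 + 4.1 + 0.2 + 5.0) / 12 = 65.8000 / 12 = 5.4833
UCL = X̄̄ + A₂·R̄ = 10911.5083 + 0.373 × 5.4833 = 10913.5536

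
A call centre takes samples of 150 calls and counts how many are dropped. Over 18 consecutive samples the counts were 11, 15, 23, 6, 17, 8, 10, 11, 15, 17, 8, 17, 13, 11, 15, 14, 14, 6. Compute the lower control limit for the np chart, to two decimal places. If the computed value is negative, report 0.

p̄ = Σdᵢ / (k·n) = 231 / (18 × 150) = 0.08556
LCL = np̄ − 3·√(np̄(1−p̄)) = 12.8333 − 3 × 3.4257 = 2.5563

2.56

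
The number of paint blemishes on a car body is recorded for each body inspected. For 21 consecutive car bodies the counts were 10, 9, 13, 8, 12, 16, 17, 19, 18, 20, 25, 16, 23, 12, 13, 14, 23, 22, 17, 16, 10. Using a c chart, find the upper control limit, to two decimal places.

27.80

c̄ = (10 + 9 + 13 + 8 + 12 + 16 + 17 + 19 + 18 + 20 + 25 + 16 + 23 + 12 + 13 + 14 + 23 + 22 + 17 + 16 + 10) / 21 = 333 / 21 = 15.8571
UCL = c̄ + 3√c̄ = 15.8571 + 3 × √15.8571 = 15.8571 + 3 × 3.9821 = 27.8035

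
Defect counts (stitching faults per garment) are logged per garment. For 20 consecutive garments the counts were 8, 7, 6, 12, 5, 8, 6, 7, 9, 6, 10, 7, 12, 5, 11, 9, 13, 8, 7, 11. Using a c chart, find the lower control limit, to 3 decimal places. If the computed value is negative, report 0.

c̄ = (8 + 7 + 6 + 12 + 5 + 8 + 6 + 7 + 9 + 6 + 10 + 7 + 12 + 5 + 11 + 9 + 13 + 8 + 7 + 11) / 20 = 167 / 20 = 8.3500
LCL = c̄ − 3√c̄ = 8.3500 − 3 × 2.8896 = -0.3189 → 0 (cannot be negative)

0.000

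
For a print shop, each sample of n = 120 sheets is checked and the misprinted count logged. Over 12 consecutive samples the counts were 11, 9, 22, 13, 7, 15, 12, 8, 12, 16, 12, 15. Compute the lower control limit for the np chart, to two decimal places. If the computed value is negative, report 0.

p̄ = Σdᵢ / (k·n) = 152 / (12 × 120) = 0.10556
LCL = np̄ − 3·√(np̄(1−p̄)) = 12.6667 − 3 × 3.3660 = 2.5688

2.57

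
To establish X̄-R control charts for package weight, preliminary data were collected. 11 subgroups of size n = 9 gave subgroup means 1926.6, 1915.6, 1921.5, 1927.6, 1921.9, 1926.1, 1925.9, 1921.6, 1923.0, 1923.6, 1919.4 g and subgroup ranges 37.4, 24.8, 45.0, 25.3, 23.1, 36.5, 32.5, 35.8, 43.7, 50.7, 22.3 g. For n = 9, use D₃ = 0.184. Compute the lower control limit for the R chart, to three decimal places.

6.308

R̄ = (37.4 + 24.8 + 45.0 + 25.3 + 23.1 + 36.5 + 32.5 + 35.8 + 43.7 + 50.7 + 22.3) / 11 = 377.1000 / 11 = 34.2818
LCL_R = D₃·R̄ = 0.184 × 34.2818 = 6.3079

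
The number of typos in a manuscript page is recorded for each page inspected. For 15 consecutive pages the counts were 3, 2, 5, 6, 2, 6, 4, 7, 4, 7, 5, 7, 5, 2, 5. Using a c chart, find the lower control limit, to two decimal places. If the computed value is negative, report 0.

0.00

c̄ = (3 + 2 + 5 + 6 + 2 + 6 + 4 + 7 + 4 + 7 + 5 + 7 + 5 + 2 + 5) / 15 = 70 / 15 = 4.6667
LCL = c̄ − 3√c̄ = 4.6667 − 3 × 2.1602 = -1.8141 → 0 (cannot be negative)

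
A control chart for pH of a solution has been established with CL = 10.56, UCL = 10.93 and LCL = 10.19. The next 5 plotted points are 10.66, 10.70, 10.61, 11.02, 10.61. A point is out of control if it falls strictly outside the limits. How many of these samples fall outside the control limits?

Compare each point to [10.19, 10.93]: sample 4 = 11.02 > UCL.

1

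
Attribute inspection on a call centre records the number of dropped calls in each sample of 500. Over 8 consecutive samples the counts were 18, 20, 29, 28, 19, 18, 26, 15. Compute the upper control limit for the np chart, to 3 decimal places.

p̄ = Σdᵢ / (k·n) = 173 / (8 × 500) = 0.04325
UCL = np̄ + 3·√(np̄(1−p̄)) = 21.6250 + 3 × √(21.6250×0.95675) = 21.6250 + 3 × 4.5486 = 35.2708

35.271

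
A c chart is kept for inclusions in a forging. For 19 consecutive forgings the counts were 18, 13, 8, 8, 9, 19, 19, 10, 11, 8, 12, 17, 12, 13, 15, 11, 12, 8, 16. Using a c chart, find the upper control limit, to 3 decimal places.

23.219

c̄ = (18 + 13 + 8 + 8 + 9 + 19 + 19 + 10 + 11 + 8 + 12 + 17 + 12 + 13 + 15 + 11 + 12 + 8 + 16) / 19 = 239 / 19 = 12.5789
UCL = c̄ + 3√c̄ = 12.5789 + 3 × √12.5789 = 12.5789 + 3 × 3.5467 = 23.2190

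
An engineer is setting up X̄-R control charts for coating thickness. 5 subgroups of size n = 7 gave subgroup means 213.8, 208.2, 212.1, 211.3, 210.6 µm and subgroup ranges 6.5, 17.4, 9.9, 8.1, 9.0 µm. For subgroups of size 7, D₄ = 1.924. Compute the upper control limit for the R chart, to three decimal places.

R̄ = (6.5 + 17.4 + 9.9 + 8.1 + 9.0) / 5 = 50.9000 / 5 = 10.1800
UCL_R = D₄·R̄ = 1.924 × 10.1800 = 19.5863

19.586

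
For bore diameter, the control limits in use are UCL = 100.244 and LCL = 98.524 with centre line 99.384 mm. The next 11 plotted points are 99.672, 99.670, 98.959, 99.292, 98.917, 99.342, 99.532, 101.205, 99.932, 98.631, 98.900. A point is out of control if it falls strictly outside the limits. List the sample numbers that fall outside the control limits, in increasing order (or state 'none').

8

Compare each point to [98.524, 100.244]: sample 8 = 101.205 > UCL.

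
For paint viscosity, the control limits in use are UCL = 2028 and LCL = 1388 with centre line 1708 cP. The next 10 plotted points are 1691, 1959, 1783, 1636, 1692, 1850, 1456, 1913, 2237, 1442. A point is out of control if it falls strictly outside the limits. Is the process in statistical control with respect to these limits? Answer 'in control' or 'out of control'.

out of control

Compare each point to [1388, 2028]: sample 9 = 2237 > UCL.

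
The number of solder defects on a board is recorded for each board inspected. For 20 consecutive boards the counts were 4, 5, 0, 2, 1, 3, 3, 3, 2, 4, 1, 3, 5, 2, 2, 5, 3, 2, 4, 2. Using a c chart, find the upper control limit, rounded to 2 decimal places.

7.82

c̄ = (4 + 5 + 0 + 2 + 1 + 3 + 3 + 3 + 2 + 4 + 1 + 3 + 5 + 2 + 2 + 5 + 3 + 2 + 4 + 2) / 20 = 56 / 20 = 2.8000
UCL = c̄ + 3√c̄ = 2.8000 + 3 × √2.8000 = 2.8000 + 3 × 1.6733 = 7.8200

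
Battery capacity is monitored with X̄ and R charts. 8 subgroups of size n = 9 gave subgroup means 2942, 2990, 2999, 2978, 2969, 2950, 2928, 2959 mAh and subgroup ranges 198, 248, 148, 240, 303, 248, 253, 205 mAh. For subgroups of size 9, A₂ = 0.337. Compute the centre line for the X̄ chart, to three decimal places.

X̄̄ = (2942 + 2990 + 2999 + 2978 + 2969 + 2950 + 2928 + 2959) / 8 = 23715.0000 / 8 = 2964.3750
CL = X̄̄ = 2964.3750

2964.375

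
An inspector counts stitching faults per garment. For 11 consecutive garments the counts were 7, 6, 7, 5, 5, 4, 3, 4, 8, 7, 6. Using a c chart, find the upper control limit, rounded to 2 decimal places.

12.76

c̄ = (7 + 6 + 7 + 5 + 5 + 4 + 3 + 4 + 8 + 7 + 6) / 11 = 62 / 11 = 5.6364
UCL = c̄ + 3√c̄ = 5.6364 + 3 × √5.6364 = 5.6364 + 3 × 2.3741 = 12.7587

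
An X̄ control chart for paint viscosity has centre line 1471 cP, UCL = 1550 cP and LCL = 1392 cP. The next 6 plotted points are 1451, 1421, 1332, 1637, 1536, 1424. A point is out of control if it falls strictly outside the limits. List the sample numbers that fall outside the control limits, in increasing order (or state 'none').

Compare each point to [1392, 1550]: sample 3 = 1332 < LCL; sample 4 = 1637 > UCL.

3, 4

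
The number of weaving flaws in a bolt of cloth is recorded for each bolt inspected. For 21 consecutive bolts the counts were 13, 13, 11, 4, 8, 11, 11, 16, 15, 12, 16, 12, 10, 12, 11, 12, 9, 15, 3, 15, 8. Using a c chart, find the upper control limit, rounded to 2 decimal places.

c̄ = (13 + 13 + 11 + 4 + 8 + 11 + 11 + 16 + 15 + 12 + 16 + 12 + 10 + 12 + 11 + 12 + 9 + 15 + 3 + 15 + 8) / 21 = 237 / 21 = 11.2857
UCL = c̄ + 3√c̄ = 11.2857 + 3 × √11.2857 = 11.2857 + 3 × 3.3594 = 21.3640

21.36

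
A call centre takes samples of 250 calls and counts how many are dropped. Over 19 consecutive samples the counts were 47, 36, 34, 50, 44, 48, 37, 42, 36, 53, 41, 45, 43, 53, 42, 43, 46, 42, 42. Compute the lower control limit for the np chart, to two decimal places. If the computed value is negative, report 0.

p̄ = Σdᵢ / (k·n) = 824 / (19 × 250) = 0.17347
LCL = np̄ − 3·√(np̄(1−p̄)) = 43.3684 − 3 × 5.9871 = 25.4072

25.41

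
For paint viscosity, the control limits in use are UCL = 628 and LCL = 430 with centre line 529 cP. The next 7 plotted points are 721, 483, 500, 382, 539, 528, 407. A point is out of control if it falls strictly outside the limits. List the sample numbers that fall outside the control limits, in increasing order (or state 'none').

Compare each point to [430, 628]: sample 1 = 721 > UCL; sample 4 = 382 < LCL; sample 7 = 407 < LCL.

1, 4, 7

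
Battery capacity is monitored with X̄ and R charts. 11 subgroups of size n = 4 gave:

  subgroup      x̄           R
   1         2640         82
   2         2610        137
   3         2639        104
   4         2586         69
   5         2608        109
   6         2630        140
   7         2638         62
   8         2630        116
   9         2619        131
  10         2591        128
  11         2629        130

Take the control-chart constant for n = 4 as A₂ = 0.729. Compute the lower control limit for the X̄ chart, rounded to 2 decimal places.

2539.94

X̄̄ = (2640 + 2610 + 2639 + 2586 + 2608 + 2630 + 2638 + 2630 + 2619 + 2591 + 2629) / 11 = 28820.0000 / 11 = 2620.0000
R̄ = (82 + 137 + 104 + 69 + 109 + 140 + 62 + 116 + 131 + 128 + 130) / 11 = 1208.0000 / 11 = 109.8182
LCL = X̄̄ − A₂·R̄ = 2620.0000 − 0.729 × 109.8182 = 2539.9425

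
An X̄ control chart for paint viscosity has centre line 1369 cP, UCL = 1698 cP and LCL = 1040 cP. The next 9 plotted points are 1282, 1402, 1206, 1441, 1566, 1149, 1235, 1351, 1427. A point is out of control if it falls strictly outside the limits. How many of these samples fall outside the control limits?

0

All 9 points lie within [1040, 1698].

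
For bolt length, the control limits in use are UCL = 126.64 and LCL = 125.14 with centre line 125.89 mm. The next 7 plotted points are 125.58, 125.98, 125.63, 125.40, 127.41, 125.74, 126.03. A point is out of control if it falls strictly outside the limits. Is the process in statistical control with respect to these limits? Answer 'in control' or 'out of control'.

Compare each point to [125.14, 126.64]: sample 5 = 127.41 > UCL.

out of control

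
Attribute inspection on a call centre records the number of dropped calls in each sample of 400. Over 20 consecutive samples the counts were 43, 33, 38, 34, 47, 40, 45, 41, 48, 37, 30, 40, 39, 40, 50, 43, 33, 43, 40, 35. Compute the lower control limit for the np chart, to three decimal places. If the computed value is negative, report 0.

21.960

p̄ = Σdᵢ / (k·n) = 799 / (20 × 400) = 0.09988
LCL = np̄ − 3·√(np̄(1−p̄)) = 39.9500 − 3 × 5.9967 = 21.9600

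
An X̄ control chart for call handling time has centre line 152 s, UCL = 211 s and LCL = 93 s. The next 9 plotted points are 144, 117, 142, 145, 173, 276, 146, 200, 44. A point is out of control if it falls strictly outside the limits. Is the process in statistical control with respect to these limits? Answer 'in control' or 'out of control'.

Compare each point to [93, 211]: sample 6 = 276 > UCL; sample 9 = 44 < LCL.

out of control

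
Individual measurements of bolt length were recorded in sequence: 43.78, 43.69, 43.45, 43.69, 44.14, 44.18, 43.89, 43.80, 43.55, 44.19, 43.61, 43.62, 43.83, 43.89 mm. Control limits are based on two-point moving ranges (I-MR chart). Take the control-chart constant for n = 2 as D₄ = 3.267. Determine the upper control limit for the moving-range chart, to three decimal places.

0.802

Moving ranges: 0.09, 0.24, 0.24, 0.45, 0.04, 0.29, 0.09, 0.25, 0.64, 0.58, 0.01, 0.21, 0.06; M̄R̄ = 3.1900 / 13 = 0.2454
UCL_MR = D₄·M̄R̄ = 3.267 × 0.2454 = 0.8017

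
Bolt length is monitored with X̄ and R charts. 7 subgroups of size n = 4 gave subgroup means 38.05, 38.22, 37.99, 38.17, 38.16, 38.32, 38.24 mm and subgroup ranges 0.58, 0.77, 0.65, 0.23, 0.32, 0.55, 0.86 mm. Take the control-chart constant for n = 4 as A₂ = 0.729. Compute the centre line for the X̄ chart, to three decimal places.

X̄̄ = (38.05 + 38.22 + 37.99 + 38.17 + 38.16 + 38.32 + 38.24) / 7 = 267.1500 / 7 = 38.1643
CL = X̄̄ = 38.1643

38.164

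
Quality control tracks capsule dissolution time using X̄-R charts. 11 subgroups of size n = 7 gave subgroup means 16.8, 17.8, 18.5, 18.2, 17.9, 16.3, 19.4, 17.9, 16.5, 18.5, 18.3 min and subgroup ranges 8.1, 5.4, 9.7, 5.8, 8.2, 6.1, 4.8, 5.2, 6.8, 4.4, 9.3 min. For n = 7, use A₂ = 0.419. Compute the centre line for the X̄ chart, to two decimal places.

17.83

X̄̄ = (16.8 + 17.8 + 18.5 + 18.2 + 17.9 + 16.3 + 19.4 + 17.9 + 16.5 + 18.5 + 18.3) / 11 = 196.1000 / 11 = 17.8273
CL = X̄̄ = 17.8273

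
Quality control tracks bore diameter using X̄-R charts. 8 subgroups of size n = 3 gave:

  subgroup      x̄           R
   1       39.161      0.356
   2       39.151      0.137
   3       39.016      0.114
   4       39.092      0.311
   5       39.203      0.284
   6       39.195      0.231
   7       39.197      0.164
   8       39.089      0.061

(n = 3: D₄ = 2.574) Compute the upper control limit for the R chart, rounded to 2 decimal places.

0.53

R̄ = (0.356 + 0.137 + 0.114 + 0.311 + 0.284 + 0.231 + 0.164 + 0.061) / 8 = 1.6580 / 8 = 0.2072
UCL_R = D₄·R̄ = 2.574 × 0.2072 = 0.5335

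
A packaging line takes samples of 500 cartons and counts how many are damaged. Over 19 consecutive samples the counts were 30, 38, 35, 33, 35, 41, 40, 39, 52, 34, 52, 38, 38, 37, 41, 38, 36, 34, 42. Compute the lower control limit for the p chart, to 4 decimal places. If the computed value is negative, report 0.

0.0414

p̄ = Σdᵢ / (k·n) = 733 / (19 × 500) = 0.07716
LCL = p̄ − 3·√(p̄(1−p̄)/n) = 0.07716 − 3 × 0.01193 = 0.04136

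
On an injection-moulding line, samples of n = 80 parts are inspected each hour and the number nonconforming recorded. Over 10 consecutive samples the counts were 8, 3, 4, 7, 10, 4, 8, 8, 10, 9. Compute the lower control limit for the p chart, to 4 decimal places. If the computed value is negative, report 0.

0.0000

p̄ = Σdᵢ / (k·n) = 71 / (10 × 80) = 0.08875
LCL = p̄ − 3·√(p̄(1−p̄)/n) = 0.08875 − 3 × 0.03179 = -0.00663 → 0 (negative, so LCL = 0)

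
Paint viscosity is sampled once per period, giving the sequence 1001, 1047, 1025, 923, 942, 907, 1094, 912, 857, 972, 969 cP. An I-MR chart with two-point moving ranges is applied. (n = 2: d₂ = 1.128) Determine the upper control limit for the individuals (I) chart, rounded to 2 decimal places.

X̄ = (1001 + 1047 + 1025 + 923 + 942 + 907 + 1094 + 912 + 857 + 972 + 969) / 11 = 968.0909
Moving ranges: 46, 22, 102, 19, 35, 187, 182, 55, 115, 3; M̄R̄ = 766.0000 / 10 = 76.6000
UCL = X̄ + 3·M̄R̄/d₂ = 968.0909 + 3 × 76.6000 / 1.128 = 1171.8143

1171.81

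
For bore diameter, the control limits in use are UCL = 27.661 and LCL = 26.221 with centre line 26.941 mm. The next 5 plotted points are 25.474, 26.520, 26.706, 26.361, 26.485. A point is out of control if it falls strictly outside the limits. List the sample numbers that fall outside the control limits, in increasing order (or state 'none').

1

Compare each point to [26.221, 27.661]: sample 1 = 25.474 < LCL.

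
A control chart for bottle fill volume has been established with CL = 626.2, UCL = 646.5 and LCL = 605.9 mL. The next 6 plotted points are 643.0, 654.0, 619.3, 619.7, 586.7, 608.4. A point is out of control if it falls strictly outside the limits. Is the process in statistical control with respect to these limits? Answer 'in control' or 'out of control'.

out of control

Compare each point to [605.9, 646.5]: sample 2 = 654.0 > UCL; sample 5 = 586.7 < LCL.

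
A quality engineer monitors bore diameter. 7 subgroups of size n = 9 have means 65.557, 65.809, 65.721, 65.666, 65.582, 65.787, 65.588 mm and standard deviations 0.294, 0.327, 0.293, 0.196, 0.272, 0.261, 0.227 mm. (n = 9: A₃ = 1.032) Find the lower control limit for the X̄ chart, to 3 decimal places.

X̄̄ = (65.557 + 65.809 + 65.721 + 65.666 + 65.582 + 65.787 + 65.588) / 7 = 65.6729
s̄ = (0.294 + 0.327 + 0.293 + 0.196 + 0.272 + 0.261 + 0.227) / 7 = 0.2671
LCL = X̄̄ − A₃·s̄ = 65.6729 − 1.032 × 0.2671 = 65.3972

65.397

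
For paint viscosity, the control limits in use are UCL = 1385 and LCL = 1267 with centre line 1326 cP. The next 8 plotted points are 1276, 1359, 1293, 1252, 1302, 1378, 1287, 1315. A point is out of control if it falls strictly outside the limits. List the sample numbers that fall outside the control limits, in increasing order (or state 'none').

4

Compare each point to [1267, 1385]: sample 4 = 1252 < LCL.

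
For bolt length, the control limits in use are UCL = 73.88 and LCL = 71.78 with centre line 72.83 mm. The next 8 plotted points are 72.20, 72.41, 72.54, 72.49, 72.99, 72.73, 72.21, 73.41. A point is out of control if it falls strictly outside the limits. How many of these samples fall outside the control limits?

0

All 8 points lie within [71.78, 73.88].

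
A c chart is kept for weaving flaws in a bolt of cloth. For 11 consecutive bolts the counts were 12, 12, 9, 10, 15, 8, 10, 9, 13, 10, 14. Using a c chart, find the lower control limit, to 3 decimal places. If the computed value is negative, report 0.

1.100

c̄ = (12 + 12 + 9 + 10 + 15 + 8 + 10 + 9 + 13 + 10 + 14) / 11 = 122 / 11 = 11.0909
LCL = c̄ − 3√c̄ = 11.0909 − 3 × 3.3303 = 1.1000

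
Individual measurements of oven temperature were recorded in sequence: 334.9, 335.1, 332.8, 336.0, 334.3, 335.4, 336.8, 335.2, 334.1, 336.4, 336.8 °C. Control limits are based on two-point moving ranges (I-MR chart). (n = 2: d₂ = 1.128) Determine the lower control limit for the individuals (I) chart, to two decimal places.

X̄ = (334.9 + 335.1 + 332.8 + 336.0 + 334.3 + 335.4 + 336.8 + 335.2 + 334.1 + 336.4 + 336.8) / 11 = 335.2545
Moving ranges: 0.2, 2.3, 3.2, 1.7, 1.1, 1.4, 1.6, 1.1, 2.3, 0.4; M̄R̄ = 15.3000 / 10 = 1.5300
LCL = X̄ − 3·M̄R̄/d₂ = 335.2545 − 3 × 1.5300 / 1.128 = 331.1854

331.19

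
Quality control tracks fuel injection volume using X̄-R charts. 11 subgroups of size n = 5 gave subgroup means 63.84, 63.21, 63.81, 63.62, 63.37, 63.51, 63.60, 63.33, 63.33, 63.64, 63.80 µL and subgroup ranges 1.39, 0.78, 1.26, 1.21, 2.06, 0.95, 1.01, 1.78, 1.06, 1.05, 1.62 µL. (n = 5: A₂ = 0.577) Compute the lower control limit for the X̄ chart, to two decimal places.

X̄̄ = (63.84 + 63.21 + 63.81 + 63.62 + 63.37 + 63.51 + 63.60 + 63.33 + 63.33 + 63.64 + 63.80) / 11 = 699.0600 / 11 = 63.5509
R̄ = (1.39 + 0.78 + 1.26 + 1.21 + 2.06 + 0.95 + 1.01 + 1.78 + 1.06 + 1.05 + 1.62) / 11 = 14.1700 / 11 = 1.2882
LCL = X̄̄ − A₂·R̄ = 63.5509 − 0.577 × 1.2882 = 62.8076

62.81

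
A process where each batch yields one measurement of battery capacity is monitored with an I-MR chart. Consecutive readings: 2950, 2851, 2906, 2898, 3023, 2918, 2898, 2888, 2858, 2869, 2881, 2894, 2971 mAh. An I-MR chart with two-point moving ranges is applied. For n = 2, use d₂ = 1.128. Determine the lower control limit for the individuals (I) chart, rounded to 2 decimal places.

2782.86

X̄ = (2950 + 2851 + 2906 + 2898 + 3023 + 2918 + 2898 + 2888 + 2858 + 2869 + 2881 + 2894 + 2971) / 13 = 2908.0769
Moving ranges: 99, 55, 8, 125, 105, 20, 10, 30, 11, 12, 13, 77; M̄R̄ = 565.0000 / 12 = 47.0833
LCL = X̄ − 3·M̄R̄/d₂ = 2908.0769 − 3 × 47.0833 / 1.128 = 2782.8553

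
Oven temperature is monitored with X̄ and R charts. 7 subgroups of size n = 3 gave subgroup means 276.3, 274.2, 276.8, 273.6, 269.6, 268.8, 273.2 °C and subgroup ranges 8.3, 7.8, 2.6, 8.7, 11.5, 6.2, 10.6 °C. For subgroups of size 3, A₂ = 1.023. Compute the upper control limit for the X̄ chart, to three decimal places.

X̄̄ = (276.3 + 274.2 + 276.8 + 273.6 + 269.6 + 268.8 + 273.2) / 7 = 1912.5000 / 7 = 273.2143
R̄ = (8.3 + 7.8 + 2.6 + 8.7 + 11.5 + 6.2 + 10.6) / 7 = 55.7000 / 7 = 7.9571
UCL = X̄̄ + A₂·R̄ = 273.2143 + 1.023 × 7.9571 = 281.3544

281.354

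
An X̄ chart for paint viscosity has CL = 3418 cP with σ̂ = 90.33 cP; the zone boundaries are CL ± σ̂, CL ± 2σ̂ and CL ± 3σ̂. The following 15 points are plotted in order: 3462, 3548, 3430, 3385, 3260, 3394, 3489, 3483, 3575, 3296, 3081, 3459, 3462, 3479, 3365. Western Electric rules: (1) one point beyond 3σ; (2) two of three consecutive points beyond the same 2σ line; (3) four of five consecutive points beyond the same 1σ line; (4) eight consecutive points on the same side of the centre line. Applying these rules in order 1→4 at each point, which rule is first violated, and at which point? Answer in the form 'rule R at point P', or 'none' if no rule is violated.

rule 1 at point 11

Zone of each point (C = within 1σ̂, B = 1σ̂–2σ̂, A = 2σ̂–3σ̂, * = beyond 3σ̂; sign = side of CL): 1:+C, 2:+B, 3:+C, 4:-C, 5:-B, 6:-C, 7:+C, 8:+C, 9:+B, 10:-B, 11:-*, 12:+C, 13:+C, 14:+C, 15:-C
Rule 1 (one point beyond the 3σ limits) is satisfied at point 11.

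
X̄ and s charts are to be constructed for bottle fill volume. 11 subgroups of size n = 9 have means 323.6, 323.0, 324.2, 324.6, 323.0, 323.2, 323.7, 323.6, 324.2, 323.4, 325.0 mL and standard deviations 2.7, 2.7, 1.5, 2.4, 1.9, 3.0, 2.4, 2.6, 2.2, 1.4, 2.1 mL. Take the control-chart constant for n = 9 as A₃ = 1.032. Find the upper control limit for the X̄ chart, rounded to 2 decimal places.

326.11

X̄̄ = (323.6 + 323.0 + 324.2 + 324.6 + 323.0 + 323.2 + 323.7 + 323.6 + 324.2 + 323.4 + 325.0) / 11 = 323.7727
s̄ = (2.7 + 2.7 + 1.5 + 2.4 + 1.9 + 3.0 + 2.4 + 2.6 + 2.2 + 1.4 + 2.1) / 11 = 2.2636
UCL = X̄̄ + A₃·s̄ = 323.7727 + 1.032 × 2.2636 = 326.1088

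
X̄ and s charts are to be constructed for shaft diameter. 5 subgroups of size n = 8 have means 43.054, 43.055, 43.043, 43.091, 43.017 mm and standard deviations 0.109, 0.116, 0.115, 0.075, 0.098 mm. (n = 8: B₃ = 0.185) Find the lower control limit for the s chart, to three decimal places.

0.019

s̄ = (0.109 + 0.116 + 0.115 + 0.075 + 0.098) / 5 = 0.1026
LCL_s = B₃·s̄ = 0.185 × 0.1026 = 0.0190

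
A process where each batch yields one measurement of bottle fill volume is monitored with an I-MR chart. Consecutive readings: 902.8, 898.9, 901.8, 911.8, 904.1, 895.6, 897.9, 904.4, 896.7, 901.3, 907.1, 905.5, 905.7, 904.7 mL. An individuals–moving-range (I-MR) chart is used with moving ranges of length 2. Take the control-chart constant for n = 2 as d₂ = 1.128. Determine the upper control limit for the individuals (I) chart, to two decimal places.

X̄ = (902.8 + 898.9 + 901.8 + 911.8 + 904.1 + 895.6 + 897.9 + 904.4 + 896.7 + 901.3 + 907.1 + 905.5 + 905.7 + 904.7) / 14 = 902.7357
Moving ranges: 3.9, 2.9, 10.0, 7.7, 8.5, 2.3, 6.5, 7.7, 4.6, 5.8, 1.6, 0.2, 1.0; M̄R̄ = 62.7000 / 13 = 4.8231
UCL = X̄ + 3·M̄R̄/d₂ = 902.7357 + 3 × 4.8231 / 1.128 = 915.5630

915.56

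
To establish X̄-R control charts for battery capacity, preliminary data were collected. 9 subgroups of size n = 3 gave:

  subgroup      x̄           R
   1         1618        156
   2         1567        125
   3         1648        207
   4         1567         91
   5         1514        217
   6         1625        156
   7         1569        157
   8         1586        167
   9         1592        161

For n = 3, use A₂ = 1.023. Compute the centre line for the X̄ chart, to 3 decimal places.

X̄̄ = (1618 + 1567 + 1648 + 1567 + 1514 + 1625 + 1569 + 1586 + 1592) / 9 = 14286.0000 / 9 = 1587.3333
CL = X̄̄ = 1587.3333

1587.333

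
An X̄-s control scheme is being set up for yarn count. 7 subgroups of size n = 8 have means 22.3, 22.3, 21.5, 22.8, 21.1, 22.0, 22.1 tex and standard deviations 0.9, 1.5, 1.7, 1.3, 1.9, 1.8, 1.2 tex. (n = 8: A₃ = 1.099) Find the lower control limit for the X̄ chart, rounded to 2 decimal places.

20.40

X̄̄ = (22.3 + 22.3 + 21.5 + 22.8 + 21.1 + 22.0 + 22.1) / 7 = 22.0143
s̄ = (0.9 + 1.5 + 1.7 + 1.3 + 1.9 + 1.8 + 1.2) / 7 = 1.4714
LCL = X̄̄ − A₃·s̄ = 22.0143 − 1.099 × 1.4714 = 20.3972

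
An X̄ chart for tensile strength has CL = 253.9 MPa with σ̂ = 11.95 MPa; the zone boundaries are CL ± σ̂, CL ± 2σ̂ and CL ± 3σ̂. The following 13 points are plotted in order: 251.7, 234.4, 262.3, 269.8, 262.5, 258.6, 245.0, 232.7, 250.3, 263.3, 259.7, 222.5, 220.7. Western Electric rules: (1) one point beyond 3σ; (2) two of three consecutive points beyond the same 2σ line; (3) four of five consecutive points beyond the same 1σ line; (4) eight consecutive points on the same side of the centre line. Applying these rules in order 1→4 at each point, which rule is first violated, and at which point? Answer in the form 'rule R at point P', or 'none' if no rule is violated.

rule 2 at point 13

Zone of each point (C = within 1σ̂, B = 1σ̂–2σ̂, A = 2σ̂–3σ̂, * = beyond 3σ̂; sign = side of CL): 1:-C, 2:-B, 3:+C, 4:+B, 5:+C, 6:+C, 7:-C, 8:-B, 9:-C, 10:+C, 11:+C, 12:-A, 13:-A
Rule 2 (two of three consecutive points beyond the same 2σ limit) is satisfied at point 13.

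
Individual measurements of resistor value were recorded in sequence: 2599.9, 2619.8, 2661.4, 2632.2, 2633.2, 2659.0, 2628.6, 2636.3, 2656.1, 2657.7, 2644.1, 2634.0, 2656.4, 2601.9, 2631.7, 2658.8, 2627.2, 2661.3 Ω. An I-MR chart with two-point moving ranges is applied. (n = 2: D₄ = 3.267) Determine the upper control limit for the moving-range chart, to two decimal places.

Moving ranges: 19.9, 41.6, 29.2, 1.0, 25.8, 30.4, 7.7, 19.8, 1.6, 13.6, 10.1, 22.4, 54.5, 29.8, 27.1, 31.6, 34.1; M̄R̄ = 400.2000 / 17 = 23.5412
UCL_MR = D₄·M̄R̄ = 3.267 × 23.5412 = 76.9090

76.91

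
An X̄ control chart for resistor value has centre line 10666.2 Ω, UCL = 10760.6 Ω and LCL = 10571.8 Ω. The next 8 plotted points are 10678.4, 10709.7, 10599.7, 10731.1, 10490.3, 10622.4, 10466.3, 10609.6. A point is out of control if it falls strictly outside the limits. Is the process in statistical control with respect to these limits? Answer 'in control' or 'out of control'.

Compare each point to [10571.8, 10760.6]: sample 5 = 10490.3 < LCL; sample 7 = 10466.3 < LCL.

out of control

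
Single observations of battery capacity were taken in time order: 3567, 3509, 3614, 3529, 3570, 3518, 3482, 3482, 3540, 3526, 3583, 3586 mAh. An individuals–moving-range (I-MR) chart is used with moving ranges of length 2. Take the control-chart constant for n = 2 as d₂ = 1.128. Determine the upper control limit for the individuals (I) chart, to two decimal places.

3665.23

X̄ = (3567 + 3509 + 3614 + 3529 + 3570 + 3518 + 3482 + 3482 + 3540 + 3526 + 3583 + 3586) / 12 = 3542.1667
Moving ranges: 58, 105, 85, 41, 52, 36, 0, 58, 14, 57, 3; M̄R̄ = 509.0000 / 11 = 46.2727
UCL = X̄ + 3·M̄R̄/d₂ = 3542.1667 + 3 × 46.2727 / 1.128 = 3665.2324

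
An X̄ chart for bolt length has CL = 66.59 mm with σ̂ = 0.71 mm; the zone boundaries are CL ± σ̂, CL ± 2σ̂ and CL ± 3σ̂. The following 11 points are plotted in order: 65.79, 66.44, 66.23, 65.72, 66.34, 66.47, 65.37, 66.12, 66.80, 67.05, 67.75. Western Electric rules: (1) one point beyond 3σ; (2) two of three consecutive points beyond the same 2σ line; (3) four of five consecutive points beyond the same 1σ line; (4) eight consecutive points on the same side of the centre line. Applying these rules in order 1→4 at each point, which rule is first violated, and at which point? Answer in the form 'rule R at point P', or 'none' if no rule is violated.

rule 4 at point 8

Zone of each point (C = within 1σ̂, B = 1σ̂–2σ̂, A = 2σ̂–3σ̂, * = beyond 3σ̂; sign = side of CL): 1:-B, 2:-C, 3:-C, 4:-B, 5:-C, 6:-C, 7:-B, 8:-C, 9:+C, 10:+C, 11:+B
Rule 4 (eight consecutive points on the same side of the centre line) is satisfied at point 8.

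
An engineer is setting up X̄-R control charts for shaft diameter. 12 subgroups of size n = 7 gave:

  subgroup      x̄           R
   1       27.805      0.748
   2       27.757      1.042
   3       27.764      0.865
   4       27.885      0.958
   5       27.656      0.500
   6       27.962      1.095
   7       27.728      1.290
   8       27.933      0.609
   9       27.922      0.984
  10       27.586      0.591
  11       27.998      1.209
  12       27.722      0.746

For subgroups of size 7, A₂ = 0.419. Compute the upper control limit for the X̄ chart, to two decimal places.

X̄̄ = (27.805 + 27.757 + 27.764 + 27.885 + 27.656 + 27.962 + 27.728 + 27.933 + 27.922 + 27.586 + 27.998 + 27.722) / 12 = 333.7180 / 12 = 27.8098
R̄ = (0.748 + 1.042 + 0.865 + 0.958 + 0.500 + 1.095 + 1.290 + 0.609 + 0.984 + 0.591 + 1.209 + 0.746) / 12 = 10.6370 / 12 = 0.8864
UCL = X̄̄ + A₂·R̄ = 27.8098 + 0.419 × 0.8864 = 28.1812

28.18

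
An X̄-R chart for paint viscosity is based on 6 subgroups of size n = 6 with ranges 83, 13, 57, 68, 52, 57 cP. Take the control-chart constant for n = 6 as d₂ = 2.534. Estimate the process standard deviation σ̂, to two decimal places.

R̄ = (83 + 13 + 57 + 68 + 52 + 57) / 6 = 55.0000
σ̂ = R̄ / d₂ = 55.0000 / 2.534 = 21.7048

21.70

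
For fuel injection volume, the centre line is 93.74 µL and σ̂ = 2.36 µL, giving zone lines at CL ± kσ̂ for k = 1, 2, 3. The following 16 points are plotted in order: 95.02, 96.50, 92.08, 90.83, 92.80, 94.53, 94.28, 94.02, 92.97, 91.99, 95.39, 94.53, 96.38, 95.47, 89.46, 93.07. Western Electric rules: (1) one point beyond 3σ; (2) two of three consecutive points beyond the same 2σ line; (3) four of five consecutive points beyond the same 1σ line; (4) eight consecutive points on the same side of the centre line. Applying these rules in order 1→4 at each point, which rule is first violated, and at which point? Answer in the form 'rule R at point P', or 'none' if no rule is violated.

Zone of each point (C = within 1σ̂, B = 1σ̂–2σ̂, A = 2σ̂–3σ̂, * = beyond 3σ̂; sign = side of CL): 1:+C, 2:+B, 3:-C, 4:-B, 5:-C, 6:+C, 7:+C, 8:+C, 9:-C, 10:-C, 11:+C, 12:+C, 13:+B, 14:+C, 15:-B, 16:-C
No rule fires across all 16 points.

none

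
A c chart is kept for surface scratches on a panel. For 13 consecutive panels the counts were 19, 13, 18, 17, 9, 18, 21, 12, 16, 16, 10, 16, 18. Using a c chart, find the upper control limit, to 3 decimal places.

27.470

c̄ = (19 + 13 + 18 + 17 + 9 + 18 + 21 + 12 + 16 + 16 + 10 + 16 + 18) / 13 = 203 / 13 = 15.6154
UCL = c̄ + 3√c̄ = 15.6154 + 3 × √15.6154 = 15.6154 + 3 × 3.9516 = 27.4703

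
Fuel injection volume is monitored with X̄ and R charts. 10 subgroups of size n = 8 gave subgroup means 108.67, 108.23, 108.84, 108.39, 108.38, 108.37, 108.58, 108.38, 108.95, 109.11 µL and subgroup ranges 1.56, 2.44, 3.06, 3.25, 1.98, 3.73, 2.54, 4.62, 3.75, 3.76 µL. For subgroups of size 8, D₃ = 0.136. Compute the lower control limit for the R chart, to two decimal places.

0.42

R̄ = (1.56 + 2.44 + 3.06 + 3.25 + 1.98 + 3.73 + 2.54 + 4.62 + 3.75 + 3.76) / 10 = 30.6900 / 10 = 3.0690
LCL_R = D₃·R̄ = 0.136 × 3.0690 = 0.4174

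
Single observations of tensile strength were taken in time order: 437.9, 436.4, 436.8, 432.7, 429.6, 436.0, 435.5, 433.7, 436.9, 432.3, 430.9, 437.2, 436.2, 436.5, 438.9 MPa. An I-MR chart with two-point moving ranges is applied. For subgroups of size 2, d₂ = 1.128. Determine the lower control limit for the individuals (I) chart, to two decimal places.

428.14

X̄ = (437.9 + 436.4 + 436.8 + 432.7 + 429.6 + 436.0 + 435.5 + 433.7 + 436.9 + 432.3 + 430.9 + 437.2 + 436.2 + 436.5 + 438.9) / 15 = 435.1667
Moving ranges: 1.5, 0.4, 4.1, 3.1, 6.4, 0.5, 1.8, 3.2, 4.6, 1.4, 6.3, 1.0, 0.3, 2.4; M̄R̄ = 37.0000 / 14 = 2.6429
LCL = X̄ − 3·M̄R̄/d₂ = 435.1667 − 3 × 2.6429 / 1.128 = 428.1378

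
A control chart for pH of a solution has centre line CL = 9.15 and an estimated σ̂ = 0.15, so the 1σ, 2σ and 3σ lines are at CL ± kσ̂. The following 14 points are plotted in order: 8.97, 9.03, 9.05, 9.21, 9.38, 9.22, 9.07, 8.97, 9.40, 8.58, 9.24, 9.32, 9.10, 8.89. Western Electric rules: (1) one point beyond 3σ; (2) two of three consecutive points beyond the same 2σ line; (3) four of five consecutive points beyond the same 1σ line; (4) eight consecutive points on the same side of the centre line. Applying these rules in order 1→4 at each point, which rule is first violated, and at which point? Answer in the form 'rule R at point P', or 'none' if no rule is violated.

Zone of each point (C = within 1σ̂, B = 1σ̂–2σ̂, A = 2σ̂–3σ̂, * = beyond 3σ̂; sign = side of CL): 1:-B, 2:-C, 3:-C, 4:+C, 5:+B, 6:+C, 7:-C, 8:-B, 9:+B, 10:-*, 11:+C, 12:+B, 13:-C, 14:-B
Rule 1 (one point beyond the 3σ limits) is satisfied at point 10.

rule 1 at point 10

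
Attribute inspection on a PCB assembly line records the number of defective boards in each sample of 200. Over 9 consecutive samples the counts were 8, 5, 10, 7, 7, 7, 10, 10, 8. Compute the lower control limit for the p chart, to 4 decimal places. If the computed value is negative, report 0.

p̄ = Σdᵢ / (k·n) = 72 / (9 × 200) = 0.04000
LCL = p̄ − 3·√(p̄(1−p̄)/n) = 0.04000 − 3 × 0.01386 = -0.00157 → 0 (negative, so LCL = 0)

0.0000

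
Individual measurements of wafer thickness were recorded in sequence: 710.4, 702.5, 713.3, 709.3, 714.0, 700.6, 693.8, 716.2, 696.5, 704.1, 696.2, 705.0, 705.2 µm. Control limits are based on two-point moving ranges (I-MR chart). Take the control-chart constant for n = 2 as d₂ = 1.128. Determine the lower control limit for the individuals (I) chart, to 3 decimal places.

X̄ = (710.4 + 702.5 + 713.3 + 709.3 + 714.0 + 700.6 + 693.8 + 716.2 + 696.5 + 704.1 + 696.2 + 705.0 + 705.2) / 13 = 705.1615
Moving ranges: 7.9, 10.8, 4.0, 4.7, 13.4, 6.8, 22.4, 19.7, 7.6, 7.9, 8.8, 0.2; M̄R̄ = 114.2000 / 12 = 9.5167
LCL = X̄ − 3·M̄R̄/d₂ = 705.1615 − 3 × 9.5167 / 1.128 = 679.8513

679.851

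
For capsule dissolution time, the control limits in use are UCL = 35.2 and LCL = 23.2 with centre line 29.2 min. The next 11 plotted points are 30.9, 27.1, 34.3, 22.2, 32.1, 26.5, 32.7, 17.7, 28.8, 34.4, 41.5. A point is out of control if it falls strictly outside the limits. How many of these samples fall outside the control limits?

Compare each point to [23.2, 35.2]: sample 4 = 22.2 < LCL; sample 8 = 17.7 < LCL; sample 11 = 41.5 > UCL.

3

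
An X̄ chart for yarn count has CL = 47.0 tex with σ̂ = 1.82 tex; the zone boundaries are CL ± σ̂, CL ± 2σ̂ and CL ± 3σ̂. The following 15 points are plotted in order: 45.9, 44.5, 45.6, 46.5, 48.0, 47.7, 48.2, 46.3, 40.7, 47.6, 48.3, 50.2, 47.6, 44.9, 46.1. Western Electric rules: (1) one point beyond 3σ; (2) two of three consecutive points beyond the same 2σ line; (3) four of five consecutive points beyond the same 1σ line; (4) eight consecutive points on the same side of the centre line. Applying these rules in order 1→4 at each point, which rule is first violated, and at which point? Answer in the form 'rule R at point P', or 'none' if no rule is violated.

rule 1 at point 9

Zone of each point (C = within 1σ̂, B = 1σ̂–2σ̂, A = 2σ̂–3σ̂, * = beyond 3σ̂; sign = side of CL): 1:-C, 2:-B, 3:-C, 4:-C, 5:+C, 6:+C, 7:+C, 8:-C, 9:-*, 10:+C, 11:+C, 12:+B, 13:+C, 14:-B, 15:-C
Rule 1 (one point beyond the 3σ limits) is satisfied at point 9.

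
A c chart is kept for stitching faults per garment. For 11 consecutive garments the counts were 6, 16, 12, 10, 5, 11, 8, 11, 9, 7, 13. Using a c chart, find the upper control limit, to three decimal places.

c̄ = (6 + 16 + 12 + 10 + 5 + 11 + 8 + 11 + 9 + 7 + 13) / 11 = 108 / 11 = 9.8182
UCL = c̄ + 3√c̄ = 9.8182 + 3 × √9.8182 = 9.8182 + 3 × 3.1334 = 19.2184

19.218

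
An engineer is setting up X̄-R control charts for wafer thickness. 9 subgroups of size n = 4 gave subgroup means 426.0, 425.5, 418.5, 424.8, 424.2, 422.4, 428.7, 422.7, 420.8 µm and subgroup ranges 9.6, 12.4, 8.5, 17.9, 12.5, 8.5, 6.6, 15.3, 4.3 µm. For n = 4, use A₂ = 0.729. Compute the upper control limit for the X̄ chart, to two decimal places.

X̄̄ = (426.0 + 425.5 + 418.5 + 424.8 + 424.2 + 422.4 + 428.7 + 422.7 + 420.8) / 9 = 3813.6000 / 9 = 423.7333
R̄ = (9.6 + 12.4 + 8.5 + 17.9 + 12.5 + 8.5 + 6.6 + 15.3 + 4.3) / 9 = 95.6000 / 9 = 10.6222
UCL = X̄̄ + A₂·R̄ = 423.7333 + 0.729 × 10.6222 = 431.4769

431.48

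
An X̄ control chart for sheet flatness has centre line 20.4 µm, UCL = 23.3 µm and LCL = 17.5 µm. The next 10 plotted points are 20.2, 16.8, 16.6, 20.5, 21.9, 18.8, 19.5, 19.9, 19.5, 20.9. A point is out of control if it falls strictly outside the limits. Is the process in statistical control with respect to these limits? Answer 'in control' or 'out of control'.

out of control

Compare each point to [17.5, 23.3]: sample 2 = 16.8 < LCL; sample 3 = 16.6 < LCL.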